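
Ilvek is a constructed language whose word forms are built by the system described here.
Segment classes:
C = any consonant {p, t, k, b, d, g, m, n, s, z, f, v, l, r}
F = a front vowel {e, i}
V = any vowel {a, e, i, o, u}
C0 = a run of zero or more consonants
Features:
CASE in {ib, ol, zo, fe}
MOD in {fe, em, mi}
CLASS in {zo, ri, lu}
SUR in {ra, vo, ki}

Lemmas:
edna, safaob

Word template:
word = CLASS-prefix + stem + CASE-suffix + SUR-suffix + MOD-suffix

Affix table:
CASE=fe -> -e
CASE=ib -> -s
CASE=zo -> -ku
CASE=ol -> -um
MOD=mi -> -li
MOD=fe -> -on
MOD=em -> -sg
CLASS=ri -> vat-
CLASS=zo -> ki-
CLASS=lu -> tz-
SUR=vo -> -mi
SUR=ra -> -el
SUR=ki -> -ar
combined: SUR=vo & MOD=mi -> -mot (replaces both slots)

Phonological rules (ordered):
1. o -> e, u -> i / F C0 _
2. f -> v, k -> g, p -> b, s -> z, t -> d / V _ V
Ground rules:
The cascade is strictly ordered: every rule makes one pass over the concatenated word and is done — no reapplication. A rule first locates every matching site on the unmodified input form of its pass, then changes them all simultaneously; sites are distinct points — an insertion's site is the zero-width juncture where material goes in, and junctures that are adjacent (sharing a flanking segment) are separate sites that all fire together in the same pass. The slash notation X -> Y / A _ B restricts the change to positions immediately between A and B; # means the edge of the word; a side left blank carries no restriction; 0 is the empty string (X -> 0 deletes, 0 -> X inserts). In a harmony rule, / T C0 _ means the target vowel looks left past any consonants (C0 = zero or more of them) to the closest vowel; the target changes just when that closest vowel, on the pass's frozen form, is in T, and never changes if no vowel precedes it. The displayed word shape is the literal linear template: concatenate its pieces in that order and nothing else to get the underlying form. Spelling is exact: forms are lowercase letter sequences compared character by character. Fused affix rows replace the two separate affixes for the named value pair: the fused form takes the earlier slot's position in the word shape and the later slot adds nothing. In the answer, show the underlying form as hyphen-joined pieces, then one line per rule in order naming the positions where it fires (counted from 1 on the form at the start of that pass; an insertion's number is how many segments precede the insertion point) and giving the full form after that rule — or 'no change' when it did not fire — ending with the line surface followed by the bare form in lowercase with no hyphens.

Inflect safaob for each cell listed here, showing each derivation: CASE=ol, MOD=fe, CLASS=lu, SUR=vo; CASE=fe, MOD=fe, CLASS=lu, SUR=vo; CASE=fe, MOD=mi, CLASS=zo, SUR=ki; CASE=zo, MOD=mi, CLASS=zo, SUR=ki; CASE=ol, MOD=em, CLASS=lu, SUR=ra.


cell CASE=ol, MOD=fe, CLASS=lu, SUR=vo:
underlying: tz-safaob-um-mi-on
1. o -> e, u -> i / F C0 _: fires at position(s) 13: tzsafaobummien
2. f -> v, k -> g, p -> b, s -> z, t -> d / V _ V: fires at position(s) 5: tzsavaobummien
surface: tzsavaobummien

cell CASE=fe, MOD=fe, CLASS=lu, SUR=vo:
underlying: tz-safaob-e-mi-on
1. o -> e, u -> i / F C0 _: fires at position(s) 12: tzsafaobemien
2. f -> v, k -> g, p -> b, s -> z, t -> d / V _ V: fires at position(s) 5: tzsavaobemien
surface: tzsavaobemien

cell CASE=fe, MOD=mi, CLASS=zo, SUR=ki:
underlying: ki-safaob-e-ar-li
1. o -> e, u -> i / F C0 _: no change
2. f -> v, k -> g, p -> b, s -> z, t -> d / V _ V: fires at position(s) 3, 5: kizavaobearli
surface: kizavaobearli

cell CASE=zo, MOD=mi, CLASS=zo, SUR=ki:
underlying: ki-safaob-ku-ar-li
1. o -> e, u -> i / F C0 _: no change
2. f -> v, k -> g, p -> b, s -> z, t -> d / V _ V: fires at position(s) 3, 5: kizavaobkuarli
surface: kizavaobkuarli

cell CASE=ol, MOD=em, CLASS=lu, SUR=ra:
underlying: tz-safaob-um-el-sg
1. o -> e, u -> i / F C0 _: no change
2. f -> v, k -> g, p -> b, s -> z, t -> d / V _ V: fires at position(s) 5: tzsavaobumelsg
surface: tzsavaobumelsg


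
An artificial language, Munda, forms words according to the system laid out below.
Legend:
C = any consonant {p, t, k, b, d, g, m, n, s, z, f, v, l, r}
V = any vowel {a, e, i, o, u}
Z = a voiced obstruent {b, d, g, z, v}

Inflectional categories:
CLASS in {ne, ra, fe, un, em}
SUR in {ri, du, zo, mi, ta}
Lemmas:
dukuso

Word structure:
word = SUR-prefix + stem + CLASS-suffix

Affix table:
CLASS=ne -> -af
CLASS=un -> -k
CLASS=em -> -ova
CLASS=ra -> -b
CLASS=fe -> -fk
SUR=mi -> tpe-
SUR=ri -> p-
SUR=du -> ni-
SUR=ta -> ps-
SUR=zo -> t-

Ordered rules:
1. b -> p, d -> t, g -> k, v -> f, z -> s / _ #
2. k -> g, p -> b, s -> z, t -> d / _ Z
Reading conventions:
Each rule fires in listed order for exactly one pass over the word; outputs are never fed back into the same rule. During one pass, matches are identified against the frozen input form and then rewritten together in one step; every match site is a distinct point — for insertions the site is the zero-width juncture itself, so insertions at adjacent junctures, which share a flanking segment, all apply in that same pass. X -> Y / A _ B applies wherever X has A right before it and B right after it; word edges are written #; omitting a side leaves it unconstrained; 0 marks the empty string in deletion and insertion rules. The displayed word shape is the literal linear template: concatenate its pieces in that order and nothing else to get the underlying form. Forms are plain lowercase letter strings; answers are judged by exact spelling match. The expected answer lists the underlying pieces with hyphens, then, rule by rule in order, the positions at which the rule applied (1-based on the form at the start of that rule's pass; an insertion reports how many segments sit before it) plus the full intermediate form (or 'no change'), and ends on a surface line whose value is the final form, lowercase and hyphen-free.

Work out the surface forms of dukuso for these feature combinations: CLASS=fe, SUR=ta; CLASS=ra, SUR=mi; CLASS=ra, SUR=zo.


cell CLASS=fe, SUR=ta:
underlying: ps-dukuso-fk
1. b -> p, d -> t, g -> k, v -> f, z -> s / _ #: no change
2. k -> g, p -> b, s -> z, t -> d / _ Z: fires at position(s) 2: pzdukusofk
surface: pzdukusofk

cell CLASS=ra, SUR=mi:
underlying: tpe-dukuso-b
1. b -> p, d -> t, g -> k, v -> f, z -> s / _ #: fires at position(s) 10: tpedukusop
2. k -> g, p -> b, s -> z, t -> d / _ Z: no change
surface: tpedukusop

cell CLASS=ra, SUR=zo:
underlying: t-dukuso-b
1. b -> p, d -> t, g -> k, v -> f, z -> s / _ #: fires at position(s) 8: tdukusop
2. k -> g, p -> b, s -> z, t -> d / _ Z: fires at position(s) 1: ddukusop
surface: ddukusop


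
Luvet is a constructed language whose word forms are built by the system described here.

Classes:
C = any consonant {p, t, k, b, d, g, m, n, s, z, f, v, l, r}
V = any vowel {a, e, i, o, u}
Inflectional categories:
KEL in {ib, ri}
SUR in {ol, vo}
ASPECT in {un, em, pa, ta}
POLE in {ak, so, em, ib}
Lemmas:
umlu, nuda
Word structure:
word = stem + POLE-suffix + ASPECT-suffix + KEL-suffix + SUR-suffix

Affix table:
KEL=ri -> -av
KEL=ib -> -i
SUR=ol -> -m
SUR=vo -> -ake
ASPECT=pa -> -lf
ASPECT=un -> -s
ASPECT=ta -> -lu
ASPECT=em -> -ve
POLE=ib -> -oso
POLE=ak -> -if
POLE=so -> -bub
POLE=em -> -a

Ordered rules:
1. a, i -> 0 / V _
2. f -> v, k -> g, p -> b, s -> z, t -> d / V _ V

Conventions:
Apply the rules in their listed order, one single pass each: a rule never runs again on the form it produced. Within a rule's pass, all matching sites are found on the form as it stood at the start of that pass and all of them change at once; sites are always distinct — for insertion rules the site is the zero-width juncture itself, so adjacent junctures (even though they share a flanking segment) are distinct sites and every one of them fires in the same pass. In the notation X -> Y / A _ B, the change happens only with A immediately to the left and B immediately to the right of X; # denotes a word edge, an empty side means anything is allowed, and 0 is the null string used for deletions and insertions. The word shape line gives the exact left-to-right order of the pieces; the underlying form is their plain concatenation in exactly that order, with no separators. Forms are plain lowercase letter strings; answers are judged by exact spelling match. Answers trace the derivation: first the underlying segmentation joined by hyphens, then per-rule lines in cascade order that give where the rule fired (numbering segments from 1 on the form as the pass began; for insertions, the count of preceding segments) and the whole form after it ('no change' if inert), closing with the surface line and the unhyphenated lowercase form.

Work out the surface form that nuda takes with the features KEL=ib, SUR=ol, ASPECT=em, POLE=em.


underlying: nuda-a-ve-i-m
1. a, i -> 0 / V _: fires at position(s) 5, 8: nudavem
2. f -> v, k -> g, p -> b, s -> z, t -> d / V _ V: no change
surface: nudavem


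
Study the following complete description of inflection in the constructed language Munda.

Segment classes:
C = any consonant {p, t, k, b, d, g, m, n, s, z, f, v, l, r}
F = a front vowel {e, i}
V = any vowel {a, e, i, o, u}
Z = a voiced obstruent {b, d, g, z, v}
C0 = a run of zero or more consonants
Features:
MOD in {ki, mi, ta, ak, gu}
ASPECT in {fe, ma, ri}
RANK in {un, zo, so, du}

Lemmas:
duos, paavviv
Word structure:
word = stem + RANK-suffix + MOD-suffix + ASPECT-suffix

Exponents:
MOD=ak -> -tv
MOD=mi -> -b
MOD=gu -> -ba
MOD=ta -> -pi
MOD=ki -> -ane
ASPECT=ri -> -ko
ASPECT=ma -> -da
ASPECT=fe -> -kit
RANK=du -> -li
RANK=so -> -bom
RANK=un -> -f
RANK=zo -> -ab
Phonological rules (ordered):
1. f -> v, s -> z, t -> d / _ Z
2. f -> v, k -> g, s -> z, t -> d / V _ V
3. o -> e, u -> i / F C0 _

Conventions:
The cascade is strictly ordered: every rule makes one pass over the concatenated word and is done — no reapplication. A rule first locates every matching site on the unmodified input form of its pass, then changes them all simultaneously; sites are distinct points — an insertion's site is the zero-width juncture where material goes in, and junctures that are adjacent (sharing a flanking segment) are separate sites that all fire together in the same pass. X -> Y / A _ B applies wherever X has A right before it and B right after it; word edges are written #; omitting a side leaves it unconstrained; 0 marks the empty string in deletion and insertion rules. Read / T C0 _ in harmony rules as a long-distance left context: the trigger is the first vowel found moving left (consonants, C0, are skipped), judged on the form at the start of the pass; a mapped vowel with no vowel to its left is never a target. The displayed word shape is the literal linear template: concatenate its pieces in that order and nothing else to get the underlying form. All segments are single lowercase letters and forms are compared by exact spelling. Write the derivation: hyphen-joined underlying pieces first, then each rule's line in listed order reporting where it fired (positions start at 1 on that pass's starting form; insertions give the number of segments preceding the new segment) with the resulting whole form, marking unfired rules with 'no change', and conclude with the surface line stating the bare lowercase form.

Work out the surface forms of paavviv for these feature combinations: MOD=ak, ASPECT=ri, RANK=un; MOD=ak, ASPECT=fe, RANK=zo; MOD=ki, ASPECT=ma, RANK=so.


cell MOD=ak, ASPECT=ri, RANK=un:
underlying: paavviv-f-tv-ko
1. f -> v, s -> z, t -> d / _ Z: fires at position(s) 9: paavvivfdvko
2. f -> v, k -> g, s -> z, t -> d / V _ V: no change
3. o -> e, u -> i / F C0 _: fires at position(s) 12: paavvivfdvke
surface: paavvivfdvke

cell MOD=ak, ASPECT=fe, RANK=zo:
underlying: paavviv-ab-tv-kit
1. f -> v, s -> z, t -> d / _ Z: fires at position(s) 10: paavvivabdvkit
2. f -> v, k -> g, s -> z, t -> d / V _ V: no change
3. o -> e, u -> i / F C0 _: no change
surface: paavvivabdvkit

cell MOD=ki, ASPECT=ma, RANK=so:
underlying: paavviv-bom-ane-da
1. f -> v, s -> z, t -> d / _ Z: no change
2. f -> v, k -> g, s -> z, t -> d / V _ V: no change
3. o -> e, u -> i / F C0 _: fires at position(s) 9: paavvivbemaneda
surface: paavvivbemaneda


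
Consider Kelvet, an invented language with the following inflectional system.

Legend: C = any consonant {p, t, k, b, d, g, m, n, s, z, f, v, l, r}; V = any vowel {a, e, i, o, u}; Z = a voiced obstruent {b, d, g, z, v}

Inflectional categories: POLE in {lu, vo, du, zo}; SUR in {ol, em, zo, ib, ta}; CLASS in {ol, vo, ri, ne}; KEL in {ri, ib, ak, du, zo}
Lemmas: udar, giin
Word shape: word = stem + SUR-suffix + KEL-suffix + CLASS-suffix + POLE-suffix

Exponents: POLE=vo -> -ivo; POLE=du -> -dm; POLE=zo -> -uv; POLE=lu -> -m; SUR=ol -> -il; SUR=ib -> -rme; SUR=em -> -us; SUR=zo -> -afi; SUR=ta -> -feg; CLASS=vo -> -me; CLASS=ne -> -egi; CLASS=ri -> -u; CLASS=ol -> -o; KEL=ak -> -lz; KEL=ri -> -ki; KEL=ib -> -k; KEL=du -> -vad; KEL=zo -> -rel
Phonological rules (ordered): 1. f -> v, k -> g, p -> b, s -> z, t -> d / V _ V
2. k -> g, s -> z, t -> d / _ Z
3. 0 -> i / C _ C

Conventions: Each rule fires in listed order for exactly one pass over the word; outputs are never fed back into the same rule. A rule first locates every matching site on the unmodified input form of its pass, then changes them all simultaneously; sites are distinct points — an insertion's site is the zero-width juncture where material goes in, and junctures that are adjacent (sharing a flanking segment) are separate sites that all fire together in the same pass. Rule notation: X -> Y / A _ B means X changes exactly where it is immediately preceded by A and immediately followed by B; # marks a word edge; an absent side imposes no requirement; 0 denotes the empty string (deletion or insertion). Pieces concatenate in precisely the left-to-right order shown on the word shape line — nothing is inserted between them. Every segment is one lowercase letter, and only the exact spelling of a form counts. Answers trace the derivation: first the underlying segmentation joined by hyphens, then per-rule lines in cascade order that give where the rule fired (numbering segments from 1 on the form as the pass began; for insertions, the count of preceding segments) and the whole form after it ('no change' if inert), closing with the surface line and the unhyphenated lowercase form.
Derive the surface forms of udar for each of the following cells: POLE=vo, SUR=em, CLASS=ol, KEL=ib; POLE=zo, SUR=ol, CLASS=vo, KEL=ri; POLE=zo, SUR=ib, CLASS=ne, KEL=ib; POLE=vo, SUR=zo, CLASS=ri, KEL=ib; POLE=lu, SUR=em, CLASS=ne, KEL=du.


cell POLE=vo, SUR=em, CLASS=ol, KEL=ib:
underlying: udar-us-k-o-ivo
1. f -> v, k -> g, p -> b, s -> z, t -> d / V _ V: no change
2. k -> g, s -> z, t -> d / _ Z: no change
3. 0 -> i / C _ C: inserts after position(s) 6: udarusikoivo
surface: udarusikoivo

cell POLE=zo, SUR=ol, CLASS=vo, KEL=ri:
underlying: udar-il-ki-me-uv
1. f -> v, k -> g, p -> b, s -> z, t -> d / V _ V: no change
2. k -> g, s -> z, t -> d / _ Z: no change
3. 0 -> i / C _ C: inserts after position(s) 6: udarilikimeuv
surface: udarilikimeuv

cell POLE=zo, SUR=ib, CLASS=ne, KEL=ib:
underlying: udar-rme-k-egi-uv
1. f -> v, k -> g, p -> b, s -> z, t -> d / V _ V: fires at position(s) 8: udarrmegegiuv
2. k -> g, s -> z, t -> d / _ Z: no change
3. 0 -> i / C _ C: inserts after position(s) 4, 5: udaririmegegiuv
surface: udaririmegegiuv

cell POLE=vo, SUR=zo, CLASS=ri, KEL=ib:
underlying: udar-afi-k-u-ivo
1. f -> v, k -> g, p -> b, s -> z, t -> d / V _ V: fires at position(s) 6, 8: udaraviguivo
2. k -> g, s -> z, t -> d / _ Z: no change
3. 0 -> i / C _ C: no change
surface: udaraviguivo

cell POLE=lu, SUR=em, CLASS=ne, KEL=du:
underlying: udar-us-vad-egi-m
1. f -> v, k -> g, p -> b, s -> z, t -> d / V _ V: no change
2. k -> g, s -> z, t -> d / _ Z: fires at position(s) 6: udaruzvadegim
3. 0 -> i / C _ C: inserts after position(s) 6: udaruzivadegim
surface: udaruzivadegim


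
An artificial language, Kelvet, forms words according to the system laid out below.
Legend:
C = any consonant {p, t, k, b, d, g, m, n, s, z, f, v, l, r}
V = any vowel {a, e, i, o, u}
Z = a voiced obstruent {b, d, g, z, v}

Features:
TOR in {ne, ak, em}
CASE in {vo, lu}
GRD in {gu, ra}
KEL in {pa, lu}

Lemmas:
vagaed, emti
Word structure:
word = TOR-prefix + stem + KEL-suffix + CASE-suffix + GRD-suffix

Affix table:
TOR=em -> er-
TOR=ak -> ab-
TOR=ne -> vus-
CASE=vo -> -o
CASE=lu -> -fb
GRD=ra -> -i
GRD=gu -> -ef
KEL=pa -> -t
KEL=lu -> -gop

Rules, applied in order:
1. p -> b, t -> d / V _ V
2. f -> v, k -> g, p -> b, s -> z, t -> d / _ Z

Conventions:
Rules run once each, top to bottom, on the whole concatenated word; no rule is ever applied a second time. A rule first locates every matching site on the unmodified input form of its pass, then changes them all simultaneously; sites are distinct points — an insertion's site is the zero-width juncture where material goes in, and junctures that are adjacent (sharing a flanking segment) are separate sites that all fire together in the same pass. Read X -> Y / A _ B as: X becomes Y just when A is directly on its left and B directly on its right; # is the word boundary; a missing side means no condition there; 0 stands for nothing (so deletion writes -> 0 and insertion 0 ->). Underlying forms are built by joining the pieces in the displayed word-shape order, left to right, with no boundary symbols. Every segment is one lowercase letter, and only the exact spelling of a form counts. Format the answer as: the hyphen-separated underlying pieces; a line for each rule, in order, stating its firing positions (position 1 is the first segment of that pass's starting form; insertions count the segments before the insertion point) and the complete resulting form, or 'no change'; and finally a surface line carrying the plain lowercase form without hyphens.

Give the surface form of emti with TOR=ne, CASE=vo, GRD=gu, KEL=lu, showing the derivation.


underlying: vus-emti-gop-o-ef
1. p -> b, t -> d / V _ V: fires at position(s) 10: vusemtigoboef
2. f -> v, k -> g, p -> b, s -> z, t -> d / _ Z: no change
surface: vusemtigoboef


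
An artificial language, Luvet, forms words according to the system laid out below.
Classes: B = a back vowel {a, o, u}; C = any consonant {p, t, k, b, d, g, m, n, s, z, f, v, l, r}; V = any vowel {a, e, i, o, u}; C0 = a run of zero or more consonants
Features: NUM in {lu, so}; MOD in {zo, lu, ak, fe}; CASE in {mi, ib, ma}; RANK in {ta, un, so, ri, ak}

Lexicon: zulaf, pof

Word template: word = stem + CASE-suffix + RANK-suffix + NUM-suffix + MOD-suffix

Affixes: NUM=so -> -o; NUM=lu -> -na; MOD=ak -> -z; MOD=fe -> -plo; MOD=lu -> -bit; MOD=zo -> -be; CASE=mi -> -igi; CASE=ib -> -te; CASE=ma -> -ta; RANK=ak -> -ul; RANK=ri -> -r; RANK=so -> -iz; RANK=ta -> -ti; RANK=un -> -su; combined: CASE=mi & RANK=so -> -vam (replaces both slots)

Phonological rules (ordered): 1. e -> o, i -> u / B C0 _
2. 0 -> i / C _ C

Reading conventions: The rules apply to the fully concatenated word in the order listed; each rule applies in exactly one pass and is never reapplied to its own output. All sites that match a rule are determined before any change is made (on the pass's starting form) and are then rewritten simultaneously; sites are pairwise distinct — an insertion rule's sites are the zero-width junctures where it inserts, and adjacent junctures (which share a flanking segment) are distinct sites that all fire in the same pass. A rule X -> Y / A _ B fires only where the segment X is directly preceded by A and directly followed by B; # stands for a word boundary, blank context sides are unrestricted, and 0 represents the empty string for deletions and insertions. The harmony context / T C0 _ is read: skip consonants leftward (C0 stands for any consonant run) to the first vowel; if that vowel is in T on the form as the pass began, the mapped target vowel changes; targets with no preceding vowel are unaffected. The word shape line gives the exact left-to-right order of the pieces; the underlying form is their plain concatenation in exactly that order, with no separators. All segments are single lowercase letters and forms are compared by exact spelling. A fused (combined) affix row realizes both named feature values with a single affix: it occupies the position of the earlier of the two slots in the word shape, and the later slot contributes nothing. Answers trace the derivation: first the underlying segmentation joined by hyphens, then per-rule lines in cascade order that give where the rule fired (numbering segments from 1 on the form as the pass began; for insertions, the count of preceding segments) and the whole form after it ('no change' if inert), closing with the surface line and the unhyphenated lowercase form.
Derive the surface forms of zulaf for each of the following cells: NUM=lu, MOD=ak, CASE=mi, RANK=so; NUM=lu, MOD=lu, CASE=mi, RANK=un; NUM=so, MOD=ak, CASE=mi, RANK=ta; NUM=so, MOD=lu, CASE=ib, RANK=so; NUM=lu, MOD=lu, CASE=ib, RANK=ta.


cell NUM=lu, MOD=ak, CASE=mi, RANK=so:
underlying: zulaf-vam-na-z
1. e -> o, i -> u / B C0 _: no change
2. 0 -> i / C _ C: inserts after position(s) 5, 8: zulafivaminaz
surface: zulafivaminaz

cell NUM=lu, MOD=lu, CASE=mi, RANK=un:
underlying: zulaf-igi-su-na-bit
1. e -> o, i -> u / B C0 _: fires at position(s) 6, 14: zulafugisunabut
2. 0 -> i / C _ C: no change
surface: zulafugisunabut

cell NUM=so, MOD=ak, CASE=mi, RANK=ta:
underlying: zulaf-igi-ti-o-z
1. e -> o, i -> u / B C0 _: fires at position(s) 6: zulafugitioz
2. 0 -> i / C _ C: no change
surface: zulafugitioz

cell NUM=so, MOD=lu, CASE=ib, RANK=so:
underlying: zulaf-te-iz-o-bit
1. e -> o, i -> u / B C0 _: fires at position(s) 7, 12: zulaftoizobut
2. 0 -> i / C _ C: inserts after position(s) 5: zulafitoizobut
surface: zulafitoizobut

cell NUM=lu, MOD=lu, CASE=ib, RANK=ta:
underlying: zulaf-te-ti-na-bit
1. e -> o, i -> u / B C0 _: fires at position(s) 7, 13: zulaftotinabut
2. 0 -> i / C _ C: inserts after position(s) 5: zulafitotinabut
surface: zulafitotinabut


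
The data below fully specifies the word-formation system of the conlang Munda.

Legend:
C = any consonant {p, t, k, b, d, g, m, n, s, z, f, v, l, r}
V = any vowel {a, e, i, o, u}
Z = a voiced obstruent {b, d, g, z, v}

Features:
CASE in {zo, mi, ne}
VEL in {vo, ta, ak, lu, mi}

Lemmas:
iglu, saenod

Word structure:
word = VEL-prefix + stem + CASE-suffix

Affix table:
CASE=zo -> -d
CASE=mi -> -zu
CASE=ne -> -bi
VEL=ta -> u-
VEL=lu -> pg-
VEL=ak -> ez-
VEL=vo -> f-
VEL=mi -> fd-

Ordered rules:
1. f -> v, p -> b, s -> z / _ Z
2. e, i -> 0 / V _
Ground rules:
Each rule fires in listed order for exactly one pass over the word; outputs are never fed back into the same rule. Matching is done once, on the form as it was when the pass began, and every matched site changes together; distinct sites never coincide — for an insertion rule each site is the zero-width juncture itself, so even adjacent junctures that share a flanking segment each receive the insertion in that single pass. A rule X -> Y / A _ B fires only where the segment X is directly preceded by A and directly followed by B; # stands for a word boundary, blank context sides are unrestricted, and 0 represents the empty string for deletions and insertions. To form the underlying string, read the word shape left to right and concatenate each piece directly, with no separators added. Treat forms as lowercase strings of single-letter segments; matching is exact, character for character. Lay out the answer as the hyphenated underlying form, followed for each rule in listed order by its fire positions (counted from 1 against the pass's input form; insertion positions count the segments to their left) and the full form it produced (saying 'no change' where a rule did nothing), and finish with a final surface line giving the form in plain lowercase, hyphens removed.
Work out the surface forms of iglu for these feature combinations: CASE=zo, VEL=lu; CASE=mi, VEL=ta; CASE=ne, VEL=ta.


cell CASE=zo, VEL=lu:
underlying: pg-iglu-d
1. f -> v, p -> b, s -> z / _ Z: fires at position(s) 1: bgiglud
2. e, i -> 0 / V _: no change
surface: bgiglud

cell CASE=mi, VEL=ta:
underlying: u-iglu-zu
1. f -> v, p -> b, s -> z / _ Z: no change
2. e, i -> 0 / V _: fires at position(s) 2: ugluzu
surface: ugluzu

cell CASE=ne, VEL=ta:
underlying: u-iglu-bi
1. f -> v, p -> b, s -> z / _ Z: no change
2. e, i -> 0 / V _: fires at position(s) 2: uglubi
surface: uglubi


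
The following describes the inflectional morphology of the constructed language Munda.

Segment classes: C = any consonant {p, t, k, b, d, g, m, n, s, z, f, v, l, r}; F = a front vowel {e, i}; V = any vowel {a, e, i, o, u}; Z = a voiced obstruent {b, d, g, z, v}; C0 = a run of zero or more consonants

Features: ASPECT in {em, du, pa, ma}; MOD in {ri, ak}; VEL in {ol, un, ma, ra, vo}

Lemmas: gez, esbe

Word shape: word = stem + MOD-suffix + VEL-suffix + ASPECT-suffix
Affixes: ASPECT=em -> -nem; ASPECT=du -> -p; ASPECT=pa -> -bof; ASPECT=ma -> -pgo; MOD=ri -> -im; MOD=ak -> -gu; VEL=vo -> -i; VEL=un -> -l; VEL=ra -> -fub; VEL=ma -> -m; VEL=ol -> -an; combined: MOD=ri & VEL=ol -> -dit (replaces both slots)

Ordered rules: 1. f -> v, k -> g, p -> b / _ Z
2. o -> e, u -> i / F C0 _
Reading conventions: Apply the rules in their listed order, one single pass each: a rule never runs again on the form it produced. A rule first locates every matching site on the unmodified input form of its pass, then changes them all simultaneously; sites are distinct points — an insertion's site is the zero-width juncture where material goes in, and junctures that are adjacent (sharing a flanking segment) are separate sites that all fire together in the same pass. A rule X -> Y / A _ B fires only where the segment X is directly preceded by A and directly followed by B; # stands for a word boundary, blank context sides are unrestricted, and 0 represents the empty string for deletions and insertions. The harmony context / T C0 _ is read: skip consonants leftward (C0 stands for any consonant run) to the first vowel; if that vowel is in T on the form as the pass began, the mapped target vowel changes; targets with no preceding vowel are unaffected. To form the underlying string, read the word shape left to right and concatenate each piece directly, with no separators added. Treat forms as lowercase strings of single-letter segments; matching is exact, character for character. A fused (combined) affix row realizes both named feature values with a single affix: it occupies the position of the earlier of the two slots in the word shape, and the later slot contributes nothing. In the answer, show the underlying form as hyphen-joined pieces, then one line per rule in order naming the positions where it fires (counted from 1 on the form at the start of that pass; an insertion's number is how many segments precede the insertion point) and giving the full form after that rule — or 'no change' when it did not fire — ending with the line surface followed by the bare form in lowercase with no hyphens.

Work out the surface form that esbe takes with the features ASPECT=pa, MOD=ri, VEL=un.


underlying: esbe-im-l-bof
1. f -> v, k -> g, p -> b / _ Z: no change
2. o -> e, u -> i / F C0 _: fires at position(s) 9: esbeimlbef
surface: esbeimlbef


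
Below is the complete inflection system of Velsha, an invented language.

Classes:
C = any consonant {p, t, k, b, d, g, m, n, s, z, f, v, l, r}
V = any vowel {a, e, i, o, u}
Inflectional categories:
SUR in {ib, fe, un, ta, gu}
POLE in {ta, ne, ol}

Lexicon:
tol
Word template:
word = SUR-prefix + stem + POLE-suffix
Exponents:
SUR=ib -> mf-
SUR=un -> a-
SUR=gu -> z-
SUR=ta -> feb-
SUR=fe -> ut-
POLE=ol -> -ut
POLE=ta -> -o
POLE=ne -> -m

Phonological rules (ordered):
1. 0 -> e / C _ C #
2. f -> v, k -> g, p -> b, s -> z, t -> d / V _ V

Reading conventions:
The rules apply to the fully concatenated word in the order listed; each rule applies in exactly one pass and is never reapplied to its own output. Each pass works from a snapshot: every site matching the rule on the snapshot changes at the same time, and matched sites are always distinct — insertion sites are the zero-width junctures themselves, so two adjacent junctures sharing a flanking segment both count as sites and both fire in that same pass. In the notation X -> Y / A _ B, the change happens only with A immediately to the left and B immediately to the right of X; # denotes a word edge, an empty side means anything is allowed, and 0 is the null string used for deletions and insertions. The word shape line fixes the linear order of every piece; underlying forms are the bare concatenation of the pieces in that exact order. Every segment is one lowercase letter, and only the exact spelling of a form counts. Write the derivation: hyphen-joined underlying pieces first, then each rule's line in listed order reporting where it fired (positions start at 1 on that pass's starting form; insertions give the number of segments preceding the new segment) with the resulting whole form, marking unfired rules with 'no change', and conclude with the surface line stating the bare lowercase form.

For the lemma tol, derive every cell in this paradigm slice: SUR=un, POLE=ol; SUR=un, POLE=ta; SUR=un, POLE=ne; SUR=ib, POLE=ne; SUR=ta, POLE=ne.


cell SUR=un, POLE=ol:
underlying: a-tol-ut
1. 0 -> e / C _ C #: no change
2. f -> v, k -> g, p -> b, s -> z, t -> d / V _ V: fires at position(s) 2: adolut
surface: adolut

cell SUR=un, POLE=ta:
underlying: a-tol-o
1. 0 -> e / C _ C #: no change
2. f -> v, k -> g, p -> b, s -> z, t -> d / V _ V: fires at position(s) 2: adolo
surface: adolo

cell SUR=un, POLE=ne:
underlying: a-tol-m
1. 0 -> e / C _ C #: inserts after position(s) 4: atolem
2. f -> v, k -> g, p -> b, s -> z, t -> d / V _ V: fires at position(s) 2: adolem
surface: adolem

cell SUR=ib, POLE=ne:
underlying: mf-tol-m
1. 0 -> e / C _ C #: inserts after position(s) 5: mftolem
2. f -> v, k -> g, p -> b, s -> z, t -> d / V _ V: no change
surface: mftolem

cell SUR=ta, POLE=ne:
underlying: feb-tol-m
1. 0 -> e / C _ C #: inserts after position(s) 6: febtolem
2. f -> v, k -> g, p -> b, s -> z, t -> d / V _ V: no change
surface: febtolem


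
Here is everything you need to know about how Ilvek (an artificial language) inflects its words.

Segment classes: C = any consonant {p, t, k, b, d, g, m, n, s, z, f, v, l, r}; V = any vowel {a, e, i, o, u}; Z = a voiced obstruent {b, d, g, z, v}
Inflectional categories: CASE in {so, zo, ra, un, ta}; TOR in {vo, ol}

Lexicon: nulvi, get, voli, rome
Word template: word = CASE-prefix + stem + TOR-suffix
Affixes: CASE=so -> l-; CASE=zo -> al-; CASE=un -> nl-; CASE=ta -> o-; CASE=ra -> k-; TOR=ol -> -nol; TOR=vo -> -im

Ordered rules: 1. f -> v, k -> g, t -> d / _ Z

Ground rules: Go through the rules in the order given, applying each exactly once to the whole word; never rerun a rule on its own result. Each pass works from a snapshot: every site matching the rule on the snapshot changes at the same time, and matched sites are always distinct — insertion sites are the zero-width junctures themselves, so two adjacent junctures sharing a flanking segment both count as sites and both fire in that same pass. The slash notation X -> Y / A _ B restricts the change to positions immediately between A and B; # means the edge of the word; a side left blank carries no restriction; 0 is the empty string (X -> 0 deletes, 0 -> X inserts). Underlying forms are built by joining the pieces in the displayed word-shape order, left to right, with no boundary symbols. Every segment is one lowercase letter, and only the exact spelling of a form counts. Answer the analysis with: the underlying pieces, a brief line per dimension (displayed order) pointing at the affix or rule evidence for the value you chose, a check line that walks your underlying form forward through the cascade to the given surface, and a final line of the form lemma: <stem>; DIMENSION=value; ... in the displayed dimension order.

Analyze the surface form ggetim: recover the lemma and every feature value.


underlying: k-get-im
CASE=ra - signalled by the affix k-
TOR=vo - signalled by the affix -im
check: kgetim -> ggetim
lemma: get; CASE=ra; TOR=vo


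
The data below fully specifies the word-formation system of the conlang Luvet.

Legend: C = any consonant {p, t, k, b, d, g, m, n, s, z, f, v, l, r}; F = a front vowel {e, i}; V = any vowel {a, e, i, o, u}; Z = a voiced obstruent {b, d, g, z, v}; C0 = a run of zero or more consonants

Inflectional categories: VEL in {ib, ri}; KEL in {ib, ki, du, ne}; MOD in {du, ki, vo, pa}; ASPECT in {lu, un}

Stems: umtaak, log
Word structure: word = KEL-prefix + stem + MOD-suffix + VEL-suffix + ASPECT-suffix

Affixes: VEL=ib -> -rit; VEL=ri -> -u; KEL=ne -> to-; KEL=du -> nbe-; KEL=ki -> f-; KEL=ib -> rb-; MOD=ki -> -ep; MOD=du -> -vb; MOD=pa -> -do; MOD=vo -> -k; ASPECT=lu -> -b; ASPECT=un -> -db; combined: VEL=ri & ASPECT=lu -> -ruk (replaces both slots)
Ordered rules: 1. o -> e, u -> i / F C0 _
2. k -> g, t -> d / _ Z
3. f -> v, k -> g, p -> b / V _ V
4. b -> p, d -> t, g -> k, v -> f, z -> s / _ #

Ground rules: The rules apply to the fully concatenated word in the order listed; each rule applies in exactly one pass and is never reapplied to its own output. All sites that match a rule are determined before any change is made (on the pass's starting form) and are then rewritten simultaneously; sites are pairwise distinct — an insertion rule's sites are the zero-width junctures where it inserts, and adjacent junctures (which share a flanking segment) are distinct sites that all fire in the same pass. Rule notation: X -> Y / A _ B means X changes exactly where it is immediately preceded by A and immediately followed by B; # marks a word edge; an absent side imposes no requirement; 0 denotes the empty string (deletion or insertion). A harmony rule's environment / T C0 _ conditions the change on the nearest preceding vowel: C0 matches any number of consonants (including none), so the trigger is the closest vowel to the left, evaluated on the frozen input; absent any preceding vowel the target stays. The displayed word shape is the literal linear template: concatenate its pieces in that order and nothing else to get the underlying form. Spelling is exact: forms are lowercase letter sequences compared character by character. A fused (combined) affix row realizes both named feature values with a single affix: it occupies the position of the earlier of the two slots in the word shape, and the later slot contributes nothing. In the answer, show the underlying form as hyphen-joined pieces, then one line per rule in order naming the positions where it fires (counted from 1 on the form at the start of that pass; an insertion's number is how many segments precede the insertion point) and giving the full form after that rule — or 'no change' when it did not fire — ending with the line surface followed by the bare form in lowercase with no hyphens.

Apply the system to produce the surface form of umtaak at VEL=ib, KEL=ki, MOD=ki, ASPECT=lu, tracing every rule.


underlying: f-umtaak-ep-rit-b
1. o -> e, u -> i / F C0 _: no change
2. k -> g, t -> d / _ Z: fires at position(s) 12: fumtaakepridb
3. f -> v, k -> g, p -> b / V _ V: fires at position(s) 7: fumtaagepridb
4. b -> p, d -> t, g -> k, v -> f, z -> s / _ #: fires at position(s) 13: fumtaagepridp
surface: fumtaagepridp


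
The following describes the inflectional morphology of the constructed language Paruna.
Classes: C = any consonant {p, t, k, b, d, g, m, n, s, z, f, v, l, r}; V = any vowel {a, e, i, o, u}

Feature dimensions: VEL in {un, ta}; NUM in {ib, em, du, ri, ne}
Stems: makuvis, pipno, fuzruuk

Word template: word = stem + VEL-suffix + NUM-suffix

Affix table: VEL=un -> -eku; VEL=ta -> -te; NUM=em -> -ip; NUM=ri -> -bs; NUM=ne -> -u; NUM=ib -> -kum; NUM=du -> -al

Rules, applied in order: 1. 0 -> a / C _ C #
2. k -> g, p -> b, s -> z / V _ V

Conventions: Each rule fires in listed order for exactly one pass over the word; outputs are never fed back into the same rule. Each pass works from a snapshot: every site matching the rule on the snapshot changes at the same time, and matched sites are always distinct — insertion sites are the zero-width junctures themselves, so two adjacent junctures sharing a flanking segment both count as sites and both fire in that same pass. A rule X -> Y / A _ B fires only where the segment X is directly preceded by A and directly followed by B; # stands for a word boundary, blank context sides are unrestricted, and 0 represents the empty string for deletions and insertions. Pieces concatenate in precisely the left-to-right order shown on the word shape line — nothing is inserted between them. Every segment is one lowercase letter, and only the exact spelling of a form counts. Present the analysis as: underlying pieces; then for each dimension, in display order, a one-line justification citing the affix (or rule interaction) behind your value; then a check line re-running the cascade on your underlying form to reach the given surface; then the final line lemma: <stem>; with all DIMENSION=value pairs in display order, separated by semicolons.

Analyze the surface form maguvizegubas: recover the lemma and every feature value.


underlying: makuvis-eku-bs
VEL=un - signalled by the affix -eku
NUM=ri - signalled by the affix -bs
check: makuvisekubs -> makuvisekubas -> maguvizegubas
lemma: makuvis; VEL=un; NUM=ri


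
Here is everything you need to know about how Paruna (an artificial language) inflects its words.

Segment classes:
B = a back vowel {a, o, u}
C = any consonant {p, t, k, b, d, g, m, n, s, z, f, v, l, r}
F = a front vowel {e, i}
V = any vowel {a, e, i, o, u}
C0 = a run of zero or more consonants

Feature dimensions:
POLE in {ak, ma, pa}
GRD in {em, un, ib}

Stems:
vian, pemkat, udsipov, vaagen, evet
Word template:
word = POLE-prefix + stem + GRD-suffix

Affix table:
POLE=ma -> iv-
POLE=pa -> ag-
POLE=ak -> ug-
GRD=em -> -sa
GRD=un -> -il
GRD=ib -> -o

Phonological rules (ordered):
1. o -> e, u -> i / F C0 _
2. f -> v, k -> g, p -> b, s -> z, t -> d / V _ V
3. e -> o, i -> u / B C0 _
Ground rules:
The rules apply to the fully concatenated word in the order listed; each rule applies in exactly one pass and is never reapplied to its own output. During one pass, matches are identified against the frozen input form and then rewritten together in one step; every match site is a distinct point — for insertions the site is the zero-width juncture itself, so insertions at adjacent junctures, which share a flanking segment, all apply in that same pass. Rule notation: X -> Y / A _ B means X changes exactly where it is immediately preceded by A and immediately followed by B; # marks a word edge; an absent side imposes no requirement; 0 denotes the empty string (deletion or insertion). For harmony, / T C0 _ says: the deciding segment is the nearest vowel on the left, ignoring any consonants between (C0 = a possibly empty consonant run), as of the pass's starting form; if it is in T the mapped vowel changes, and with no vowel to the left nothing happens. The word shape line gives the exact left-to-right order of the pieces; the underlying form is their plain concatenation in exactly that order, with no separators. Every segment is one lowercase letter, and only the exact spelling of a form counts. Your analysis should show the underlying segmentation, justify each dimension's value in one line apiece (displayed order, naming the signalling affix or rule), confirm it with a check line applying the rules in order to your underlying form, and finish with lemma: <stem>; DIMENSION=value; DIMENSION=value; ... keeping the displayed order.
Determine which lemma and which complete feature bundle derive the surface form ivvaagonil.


underlying: iv-vaagen-il
POLE=ma - signalled by the affix iv-
GRD=un - signalled by the affix -il
check: ivvaagenil -> ivvaagenil -> ivvaagenil -> ivvaagonil
lemma: vaagen; POLE=ma; GRD=un


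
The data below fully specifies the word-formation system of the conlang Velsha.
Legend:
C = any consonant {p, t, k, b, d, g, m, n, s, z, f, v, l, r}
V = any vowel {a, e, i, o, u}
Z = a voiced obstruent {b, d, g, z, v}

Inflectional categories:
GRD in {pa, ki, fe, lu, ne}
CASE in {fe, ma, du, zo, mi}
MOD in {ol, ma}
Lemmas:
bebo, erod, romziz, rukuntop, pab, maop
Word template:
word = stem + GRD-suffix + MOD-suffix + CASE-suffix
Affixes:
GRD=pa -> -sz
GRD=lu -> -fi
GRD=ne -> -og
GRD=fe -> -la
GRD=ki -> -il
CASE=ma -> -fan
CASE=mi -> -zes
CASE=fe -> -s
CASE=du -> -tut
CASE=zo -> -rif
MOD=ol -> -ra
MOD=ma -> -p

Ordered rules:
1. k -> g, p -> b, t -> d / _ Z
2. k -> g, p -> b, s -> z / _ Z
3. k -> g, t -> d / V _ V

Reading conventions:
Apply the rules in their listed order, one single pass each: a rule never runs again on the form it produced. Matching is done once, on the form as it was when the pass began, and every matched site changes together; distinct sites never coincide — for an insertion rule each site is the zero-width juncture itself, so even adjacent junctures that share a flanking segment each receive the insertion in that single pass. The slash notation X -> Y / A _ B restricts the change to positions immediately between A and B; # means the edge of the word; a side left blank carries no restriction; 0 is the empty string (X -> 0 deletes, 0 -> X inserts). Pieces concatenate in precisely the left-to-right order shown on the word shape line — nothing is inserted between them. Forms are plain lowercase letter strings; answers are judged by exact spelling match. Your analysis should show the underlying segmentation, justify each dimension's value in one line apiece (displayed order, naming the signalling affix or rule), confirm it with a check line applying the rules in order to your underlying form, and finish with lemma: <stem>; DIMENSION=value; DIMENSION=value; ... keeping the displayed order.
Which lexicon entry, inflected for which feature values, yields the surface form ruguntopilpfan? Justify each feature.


underlying: rukuntop-il-p-fan
GRD=ki - signalled by the affix -il
CASE=ma - signalled by the affix -fan
MOD=ma - signalled by the affix -p
check: rukuntopilpfan -> rukuntopilpfan -> rukuntopilpfan -> ruguntopilpfan
lemma: rukuntop; GRD=ki; CASE=ma; MOD=ma
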